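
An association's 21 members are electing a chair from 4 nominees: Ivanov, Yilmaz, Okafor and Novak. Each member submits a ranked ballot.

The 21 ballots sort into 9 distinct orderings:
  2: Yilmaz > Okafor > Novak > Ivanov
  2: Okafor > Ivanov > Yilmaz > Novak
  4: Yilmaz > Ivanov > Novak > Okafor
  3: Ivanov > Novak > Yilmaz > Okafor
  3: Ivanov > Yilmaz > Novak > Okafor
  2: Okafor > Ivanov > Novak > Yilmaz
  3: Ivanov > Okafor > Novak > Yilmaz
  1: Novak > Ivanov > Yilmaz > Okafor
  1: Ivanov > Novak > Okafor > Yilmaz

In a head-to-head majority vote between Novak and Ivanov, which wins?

Ivanov

Ballots ranking Novak above Ivanov: 2 + 1 = 3.
Ballots ranking Ivanov above Novak: 21 − 3 = 18.
Ivanov wins the head-to-head 18–3.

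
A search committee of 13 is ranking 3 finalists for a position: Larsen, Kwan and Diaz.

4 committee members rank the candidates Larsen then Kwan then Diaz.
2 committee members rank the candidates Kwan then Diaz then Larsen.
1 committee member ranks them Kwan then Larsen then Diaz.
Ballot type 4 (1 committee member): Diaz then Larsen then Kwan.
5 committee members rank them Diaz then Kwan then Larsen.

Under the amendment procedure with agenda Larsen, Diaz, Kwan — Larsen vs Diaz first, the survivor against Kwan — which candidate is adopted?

Kwan

Round 1: Larsen vs Diaz — 5–8, Diaz advances.
Round 2: Diaz vs Kwan — 6–7, Kwan advances.
The agenda winner is Kwan.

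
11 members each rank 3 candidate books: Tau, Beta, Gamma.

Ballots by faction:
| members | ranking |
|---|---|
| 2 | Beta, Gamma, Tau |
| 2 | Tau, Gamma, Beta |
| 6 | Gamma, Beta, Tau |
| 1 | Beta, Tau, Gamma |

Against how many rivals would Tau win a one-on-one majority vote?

Tau against each rival (11 members):
Tau vs Beta: Tau preferred on 2 ballots; Beta wins 9–2.
Tau vs Gamma: 2+1 = 3 for Tau, 8 for Gamma — Gamma by 8–3.
Tau beats no one; loses to Beta, Gamma — 0 pairwise wins.

0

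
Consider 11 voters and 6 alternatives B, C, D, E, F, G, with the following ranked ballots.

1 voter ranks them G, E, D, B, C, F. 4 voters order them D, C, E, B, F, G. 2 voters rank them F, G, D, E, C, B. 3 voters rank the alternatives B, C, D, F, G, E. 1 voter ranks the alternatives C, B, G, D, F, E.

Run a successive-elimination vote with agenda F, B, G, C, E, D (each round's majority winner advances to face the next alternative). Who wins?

Round 1: F vs B — 2–9, B advances.
Round 2: B vs G — 8–3, B advances.
Round 3: B vs C — 4–7, C advances.
Round 4: C vs E — 8–3, C advances.
Round 5: C vs D — 4–7, D advances.
The agenda winner is D.

D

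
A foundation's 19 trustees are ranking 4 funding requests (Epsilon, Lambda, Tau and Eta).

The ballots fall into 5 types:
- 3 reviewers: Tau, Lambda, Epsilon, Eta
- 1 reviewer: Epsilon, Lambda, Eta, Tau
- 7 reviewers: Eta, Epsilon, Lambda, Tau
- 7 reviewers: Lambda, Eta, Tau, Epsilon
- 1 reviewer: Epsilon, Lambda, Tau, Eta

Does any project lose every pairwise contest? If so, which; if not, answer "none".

Epsilon

Pairwise majorities:
Epsilon vs Lambda: 9 to 10, Lambda.
Epsilon vs Tau: Epsilon is ranked higher on 1+7+1 = 9 ballots, Tau on 10. Tau wins 10–9.
Epsilon vs Eta: Epsilon preferred on 3+1+1 = 5 ballots; Eta wins 14–5.
Lambda vs Tau: Lambda is ranked higher on 1+7+7+1 = 16 ballots, Tau on 3. Lambda wins 16–3.
Lambda vs Eta: Lambda is ranked higher on 3+1+7+1 = 12 ballots, Eta on 7. Lambda wins 12–7.
Tau vs Eta: 3+1 = 4 for Tau, 15 for Eta — Eta by 15–4.
Only Epsilon has no wins; Epsilon is the Condorcet loser.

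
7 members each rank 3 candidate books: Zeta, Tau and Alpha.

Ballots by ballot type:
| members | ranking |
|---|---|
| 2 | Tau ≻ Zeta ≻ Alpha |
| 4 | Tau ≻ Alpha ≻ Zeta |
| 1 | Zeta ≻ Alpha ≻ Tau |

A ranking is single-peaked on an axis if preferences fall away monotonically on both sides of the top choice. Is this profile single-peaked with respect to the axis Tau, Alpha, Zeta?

Axis positions: Tau=1, Alpha=2, Zeta=3.
Ballot type 1: ranking walks positions 1-3-2; Zeta is ranked above Alpha even though Alpha lies between Zeta and the peak Tau on the axis — preferences dip and rise again. Not single-peaked.
Ballot type 2 (peak Tau at position 1): ranking walks positions 1-2-3, expanding outward from the peak — single-peaked.
Ballot type 3 (peak Zeta at position 3): ranking walks positions 3-2-1, expanding outward from the peak — single-peaked.
Ballot type 1 violates single-peakedness, so the profile is not single-peaked on this axis.

no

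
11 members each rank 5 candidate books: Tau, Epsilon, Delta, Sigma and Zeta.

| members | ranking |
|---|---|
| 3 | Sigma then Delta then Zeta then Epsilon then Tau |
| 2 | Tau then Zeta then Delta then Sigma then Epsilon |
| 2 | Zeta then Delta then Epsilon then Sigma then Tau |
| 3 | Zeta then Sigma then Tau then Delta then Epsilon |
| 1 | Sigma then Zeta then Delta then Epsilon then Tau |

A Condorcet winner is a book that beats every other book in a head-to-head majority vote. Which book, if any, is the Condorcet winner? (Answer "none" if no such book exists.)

Zeta

Check each pair by majority over 11 ballots:
Tau vs Epsilon: Epsilon, 6–5.
Tau vs Delta: 5 to 6, Delta.
Tau–Sigma: Sigma 9–2.
Tau vs Zeta: Zeta, 9–2.
Epsilon–Delta: Delta 11–0.
Epsilon vs Sigma: Epsilon is ranked higher on 2 ballots, Sigma on 9. Sigma wins 9–2.
Epsilon vs Zeta: 0 to 11, Zeta.
Delta vs Sigma: Sigma wins 7–4.
Delta vs Zeta: Delta preferred on 3 ballots; Zeta wins 8–3.
Sigma vs Zeta: Sigma is ranked higher on 3+1 = 4 ballots, Zeta on 7. Zeta wins 7–4.
Zeta wins every pairwise contest, so Zeta is the Condorcet winner.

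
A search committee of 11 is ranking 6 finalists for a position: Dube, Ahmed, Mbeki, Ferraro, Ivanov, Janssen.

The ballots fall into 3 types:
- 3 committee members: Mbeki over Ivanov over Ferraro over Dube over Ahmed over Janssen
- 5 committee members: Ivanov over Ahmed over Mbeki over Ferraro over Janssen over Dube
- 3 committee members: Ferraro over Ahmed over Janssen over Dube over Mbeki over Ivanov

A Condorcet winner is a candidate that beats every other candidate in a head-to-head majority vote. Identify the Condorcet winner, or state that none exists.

none

Head-to-head results (11 committee members):
Dube vs Ahmed: Dube preferred on 3 ballots; Ahmed wins 8–3.
Dube vs Mbeki: 3 to 8, Mbeki.
Dube vs Ferraro: Dube is ranked higher on 0 ballots, Ferraro on 11. Ferraro wins 11–0.
Dube vs Ivanov: Dube is ranked higher on 3 ballots, Ivanov on 8. Ivanov wins 8–3.
Dube vs Janssen: 3 to 8, Janssen.
Ahmed vs Mbeki: 5+3 = 8 for Ahmed, 3 for Mbeki — Ahmed by 8–3.
Ahmed vs Ferraro: Ahmed is ranked higher on 5 ballots, Ferraro on 6. Ferraro wins 6–5.
Ahmed vs Ivanov: 3 to 8, Ivanov.
Ahmed vs Janssen: 3+5+3 = 11 for Ahmed, 0 for Janssen — Ahmed by 11–0.
Mbeki vs Ferraro: Mbeki is ranked higher on 3+5 = 8 ballots, Ferraro on 3. Mbeki wins 8–3.
Mbeki vs Ivanov: 3+3 = 6 for Mbeki, 5 for Ivanov — Mbeki by 6–5.
Mbeki vs Janssen: 3+5 = 8 for Mbeki, 3 for Janssen — Mbeki by 8–3.
Ferraro vs Ivanov: 3 to 8, Ivanov.
Ferraro vs Janssen: 3+5+3 = 11 for Ferraro, 0 for Janssen — Ferraro by 11–0.
Ivanov vs Janssen: 3+5 = 8 for Ivanov, 3 for Janssen — Ivanov by 8–3.
No candidate is unbeaten: Dube loses to Ahmed; Ahmed loses to Ferraro; Mbeki loses to Ahmed; Ferraro loses to Mbeki; Ivanov loses to Mbeki; Janssen loses to Ahmed. In particular Ahmed beats Mbeki beats Ferraro beats Ahmed is a majority cycle — no Condorcet winner exists.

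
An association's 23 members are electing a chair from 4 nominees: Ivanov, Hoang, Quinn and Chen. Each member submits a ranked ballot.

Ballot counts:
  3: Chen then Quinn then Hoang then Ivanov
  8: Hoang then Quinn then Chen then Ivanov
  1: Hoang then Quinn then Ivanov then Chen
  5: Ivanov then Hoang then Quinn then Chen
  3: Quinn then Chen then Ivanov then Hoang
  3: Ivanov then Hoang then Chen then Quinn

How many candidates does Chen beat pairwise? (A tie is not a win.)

1

Chen against each rival (23 voters):
Chen vs Ivanov: 3+8+3 = 14 for Chen, 9 for Ivanov — Chen by 14–9.
Chen vs Hoang: Chen is ranked higher on 3+3 = 6 ballots, Hoang on 17. Hoang wins 17–6.
Chen vs Quinn: 6 to 17, Quinn.
Chen beats Ivanov; loses to Hoang, Quinn — 1 pairwise win.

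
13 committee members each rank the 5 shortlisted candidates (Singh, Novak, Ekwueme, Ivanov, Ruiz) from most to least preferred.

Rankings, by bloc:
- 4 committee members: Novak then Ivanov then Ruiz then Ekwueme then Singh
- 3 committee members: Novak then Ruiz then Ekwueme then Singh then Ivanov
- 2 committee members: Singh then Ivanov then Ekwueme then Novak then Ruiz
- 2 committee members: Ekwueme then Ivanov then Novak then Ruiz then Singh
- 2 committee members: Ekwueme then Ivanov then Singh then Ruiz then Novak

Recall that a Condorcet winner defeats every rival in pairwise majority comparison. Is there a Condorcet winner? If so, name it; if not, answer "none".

Novak

Pairwise majorities:
Singh vs Novak: Novak wins 9–4.
Singh vs Ekwueme: Ekwueme wins 11–2.
Singh vs Ivanov: Ivanov, 8–5.
Singh vs Ruiz: Ruiz, 9–4.
Novak vs Ekwueme: Novak wins 7–6.
Novak–Ivanov: Novak 7–6.
Novak–Ruiz: Novak 11–2.
Ekwueme–Ivanov: Ekwueme 7–6.
Ekwueme vs Ruiz: Ruiz wins 7–6.
Ivanov vs Ruiz: Ivanov, 10–3.
Novak defeats every rival head-to-head and is the Condorcet winner.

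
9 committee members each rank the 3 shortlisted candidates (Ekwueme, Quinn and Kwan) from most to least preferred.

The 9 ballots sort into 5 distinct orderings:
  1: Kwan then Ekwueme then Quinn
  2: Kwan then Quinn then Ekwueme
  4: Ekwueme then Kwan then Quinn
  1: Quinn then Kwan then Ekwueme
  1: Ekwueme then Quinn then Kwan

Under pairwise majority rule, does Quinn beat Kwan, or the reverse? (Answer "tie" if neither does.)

Kwan

Ballots ranking Quinn above Kwan: 1 + 1 = 2.
Ballots ranking Kwan above Quinn: 9 − 2 = 7.
Kwan wins the head-to-head 7–2.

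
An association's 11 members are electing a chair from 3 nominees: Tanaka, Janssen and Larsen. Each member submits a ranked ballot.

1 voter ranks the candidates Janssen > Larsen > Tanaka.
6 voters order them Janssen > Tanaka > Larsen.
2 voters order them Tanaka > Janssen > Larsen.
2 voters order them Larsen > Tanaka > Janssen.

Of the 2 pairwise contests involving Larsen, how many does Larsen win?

Larsen against each rival (11 voters):
Larsen vs Tanaka: Larsen is ranked higher on 1+2 = 3 ballots, Tanaka on 8. Tanaka wins 8–3.
Larsen vs Janssen: 2 to 9, Janssen.
Larsen beats no one; loses to Tanaka, Janssen — 0 pairwise wins.

0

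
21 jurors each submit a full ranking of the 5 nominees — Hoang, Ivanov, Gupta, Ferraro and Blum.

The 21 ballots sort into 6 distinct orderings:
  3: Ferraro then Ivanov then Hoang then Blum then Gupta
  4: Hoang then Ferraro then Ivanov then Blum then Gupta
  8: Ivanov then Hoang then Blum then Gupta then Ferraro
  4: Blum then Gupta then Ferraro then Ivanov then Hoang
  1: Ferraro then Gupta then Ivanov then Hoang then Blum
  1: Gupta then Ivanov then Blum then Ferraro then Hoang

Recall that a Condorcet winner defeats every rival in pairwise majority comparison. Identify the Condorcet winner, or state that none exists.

Pairwise majorities:
Hoang–Ivanov: Ivanov 17–4.
Hoang vs Gupta: Hoang wins 15–6.
Hoang vs Ferraro: Hoang wins 12–9.
Hoang vs Blum: Hoang, 16–5.
Ivanov vs Gupta: Ivanov wins 15–6.
Ivanov vs Ferraro: Ferraro wins 12–9.
Ivanov vs Blum: Ivanov wins 17–4.
Gupta vs Ferraro: Gupta, 13–8.
Gupta vs Blum: Gupta preferred on 1+1 = 2 ballots; Blum wins 19–2.
Ferraro–Blum: Blum 13–8.
Each nominee drops at least one matchup (Hoang loses to Ivanov; Ivanov loses to Ferraro; Gupta loses to Hoang; Ferraro loses to Hoang; Blum loses to Hoang); the cycle Hoang > Ferraro > Ivanov > Hoang rules out a Condorcet winner.

none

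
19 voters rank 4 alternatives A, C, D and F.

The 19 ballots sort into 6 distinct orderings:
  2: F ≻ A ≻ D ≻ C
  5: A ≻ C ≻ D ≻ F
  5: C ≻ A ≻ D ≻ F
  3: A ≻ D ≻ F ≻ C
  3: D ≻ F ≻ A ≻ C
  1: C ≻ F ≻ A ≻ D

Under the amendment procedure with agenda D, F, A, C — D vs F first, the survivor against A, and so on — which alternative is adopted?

A

Round 1: D vs F — 16–3, D advances.
Round 2: D vs A — 3–16, A advances.
Round 3: A vs C — 13–6, A advances.
A survives the agenda.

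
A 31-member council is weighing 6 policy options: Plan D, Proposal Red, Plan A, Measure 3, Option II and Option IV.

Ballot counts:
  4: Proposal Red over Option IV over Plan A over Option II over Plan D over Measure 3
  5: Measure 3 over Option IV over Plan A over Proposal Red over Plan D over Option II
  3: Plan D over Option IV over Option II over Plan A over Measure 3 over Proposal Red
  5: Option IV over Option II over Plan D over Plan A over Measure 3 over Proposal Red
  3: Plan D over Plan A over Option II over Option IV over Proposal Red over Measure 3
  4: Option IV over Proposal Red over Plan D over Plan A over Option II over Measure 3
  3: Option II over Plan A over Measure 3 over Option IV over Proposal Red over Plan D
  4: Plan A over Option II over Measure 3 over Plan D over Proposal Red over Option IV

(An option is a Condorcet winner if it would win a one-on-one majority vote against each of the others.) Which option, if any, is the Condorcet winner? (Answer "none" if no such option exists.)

Option IV

Head-to-head results (31 council members):
Plan D vs Proposal Red: 15 to 16, Proposal Red.
Plan D vs Plan A: Plan D is ranked higher on 3+5+3+4 = 15 ballots, Plan A on 16. Plan A wins 16–15.
Plan D vs Measure 3: Plan D preferred on 4+3+5+3+4 = 19 ballots; Plan D wins 19–12.
Plan D vs Option II: Plan D preferred on 5+3+3+4 = 15 ballots; Option II wins 16–15.
Plan D vs Option IV: 10 to 21, Option IV.
Proposal Red vs Plan A: Proposal Red is ranked higher on 4+4 = 8 ballots, Plan A on 23. Plan A wins 23–8.
Proposal Red vs Measure 3: 11 to 20, Measure 3.
Proposal Red vs Option II: Proposal Red is ranked higher on 4+5+4 = 13 ballots, Option II on 18. Option II wins 18–13.
Proposal Red vs Option IV: 8 to 23, Option IV.
Plan A vs Measure 3: Plan A is ranked higher on 26 ballots, Measure 3 on 5. Plan A wins 26–5.
Plan A vs Option II: 20 to 11, Plan A.
Plan A vs Option IV: 10 to 21, Option IV.
Measure 3 vs Option II: 5 to 26, Option II.
Measure 3 vs Option IV: Measure 3 preferred on 5+3+4 = 12 ballots; Option IV wins 19–12.
Option II vs Option IV: Option II preferred on 3+3+4 = 10 ballots; Option IV wins 21–10.
Option IV beats each of Plan D, Proposal Red, Plan A, Measure 3, Option II — Option IV is the Condorcet winner.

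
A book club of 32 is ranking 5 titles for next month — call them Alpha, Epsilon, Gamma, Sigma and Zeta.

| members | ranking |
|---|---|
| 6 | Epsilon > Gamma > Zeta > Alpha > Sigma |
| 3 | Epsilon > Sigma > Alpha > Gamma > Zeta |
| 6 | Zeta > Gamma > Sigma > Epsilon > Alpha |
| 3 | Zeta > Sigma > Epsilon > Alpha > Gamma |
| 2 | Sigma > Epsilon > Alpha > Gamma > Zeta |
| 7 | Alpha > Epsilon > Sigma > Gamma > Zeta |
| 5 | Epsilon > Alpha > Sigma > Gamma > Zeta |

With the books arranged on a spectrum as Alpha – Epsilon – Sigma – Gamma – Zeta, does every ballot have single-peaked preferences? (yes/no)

no

Axis positions: Alpha=1, Epsilon=2, Sigma=3, Gamma=4, Zeta=5.
Type 1: ranking walks positions 2-4-5-1-3; Gamma is ranked above Sigma even though Sigma lies between Gamma and the peak Epsilon on the axis — preferences dip and rise again. Not single-peaked.
Type 2 (peak Epsilon at position 2): ranking walks positions 2-3-1-4-5, expanding outward from the peak — single-peaked.
Type 3 (peak Zeta at position 5): ranking walks positions 5-4-3-2-1, expanding outward from the peak — single-peaked.
Type 4: ranking walks positions 5-3-2-1-4; Sigma is ranked above Gamma even though Gamma lies between Sigma and the peak Zeta on the axis — preferences dip and rise again. Not single-peaked.
Type 5 (peak Sigma at position 3): ranking walks positions 3-2-1-4-5, expanding outward from the peak — single-peaked.
Type 6 (peak Alpha at position 1): ranking walks positions 1-2-3-4-5, expanding outward from the peak — single-peaked.
Type 7 (peak Epsilon at position 2): ranking walks positions 2-1-3-4-5, expanding outward from the peak — single-peaked.
Type 1 violates single-peakedness, so the profile is not single-peaked on this axis.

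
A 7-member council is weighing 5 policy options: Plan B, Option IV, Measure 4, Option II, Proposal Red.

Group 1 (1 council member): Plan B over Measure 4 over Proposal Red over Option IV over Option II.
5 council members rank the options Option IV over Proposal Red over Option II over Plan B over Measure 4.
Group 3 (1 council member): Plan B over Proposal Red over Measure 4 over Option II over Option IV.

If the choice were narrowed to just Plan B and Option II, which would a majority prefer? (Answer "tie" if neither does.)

Option II

Ballots ranking Plan B above Option II: 1 + 1 = 2.
Ballots ranking Option II above Plan B: 7 − 2 = 5.
Option II wins the head-to-head 5–2.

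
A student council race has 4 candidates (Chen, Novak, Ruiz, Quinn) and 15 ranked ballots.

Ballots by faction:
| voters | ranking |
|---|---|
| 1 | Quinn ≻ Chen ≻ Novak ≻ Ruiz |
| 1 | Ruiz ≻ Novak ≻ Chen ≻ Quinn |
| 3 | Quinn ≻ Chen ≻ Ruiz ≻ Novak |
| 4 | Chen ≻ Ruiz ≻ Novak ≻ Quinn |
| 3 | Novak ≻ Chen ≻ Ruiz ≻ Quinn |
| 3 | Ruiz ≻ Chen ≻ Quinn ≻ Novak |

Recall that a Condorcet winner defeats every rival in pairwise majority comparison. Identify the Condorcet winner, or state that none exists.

Head-to-head results (15 voters):
Chen vs Novak: Chen, 11–4.
Chen vs Ruiz: Chen wins 11–4.
Chen–Quinn: Chen 11–4.
Novak–Ruiz: Ruiz 11–4.
Novak vs Quinn: Novak wins 8–7.
Ruiz vs Quinn: Ruiz wins 11–4.
Chen beats each of Novak, Ruiz, Quinn — Chen is the Condorcet winner.

Chen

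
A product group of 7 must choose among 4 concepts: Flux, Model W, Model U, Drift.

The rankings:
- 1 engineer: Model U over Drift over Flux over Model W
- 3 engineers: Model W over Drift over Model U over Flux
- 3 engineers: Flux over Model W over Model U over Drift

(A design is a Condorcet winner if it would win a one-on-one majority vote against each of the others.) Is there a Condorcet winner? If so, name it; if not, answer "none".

none

Check each pair by majority over 7 ballots:
Flux vs Model W: Flux preferred on 1+3 = 4 ballots; Flux wins 4–3.
Flux vs Model U: Model U, 4–3.
Flux vs Drift: Flux is ranked higher on 3 ballots, Drift on 4. Drift wins 4–3.
Model W vs Model U: Model W is ranked higher on 3+3 = 6 ballots, Model U on 1. Model W wins 6–1.
Model W vs Drift: Model W preferred on 3+3 = 6 ballots; Model W wins 6–1.
Model U vs Drift: Model U wins 4–3.
Every design loses at least once (Flux loses to Model U; Model W loses to Flux; Model U loses to Model W; Drift loses to Model W). The majority relation contains the cycle Flux beats Model W beats Model U beats Flux, so there is no Condorcet winner.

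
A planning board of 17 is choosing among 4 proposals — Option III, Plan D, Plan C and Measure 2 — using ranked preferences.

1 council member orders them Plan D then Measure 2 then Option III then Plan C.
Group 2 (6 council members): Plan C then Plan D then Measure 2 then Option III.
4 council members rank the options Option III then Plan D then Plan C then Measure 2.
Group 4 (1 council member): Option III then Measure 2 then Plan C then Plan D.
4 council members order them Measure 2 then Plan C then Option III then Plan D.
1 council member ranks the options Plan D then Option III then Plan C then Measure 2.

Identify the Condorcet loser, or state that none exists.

none

Head-to-head results (17 council members):
Option III vs Plan D: Option III, 9–8.
Option III vs Plan C: Option III is ranked higher on 1+4+1+1 = 7 ballots, Plan C on 10. Plan C wins 10–7.
Option III vs Measure 2: Measure 2, 11–6.
Plan D vs Plan C: Plan C, 11–6.
Plan D–Measure 2: Plan D 12–5.
Plan C vs Measure 2: Plan C wins 11–6.
Every option wins at least one matchup (Option III beats Plan D; Plan D beats Measure 2; Plan C beats Option III; Measure 2 beats Option III), so there is no Condorcet loser.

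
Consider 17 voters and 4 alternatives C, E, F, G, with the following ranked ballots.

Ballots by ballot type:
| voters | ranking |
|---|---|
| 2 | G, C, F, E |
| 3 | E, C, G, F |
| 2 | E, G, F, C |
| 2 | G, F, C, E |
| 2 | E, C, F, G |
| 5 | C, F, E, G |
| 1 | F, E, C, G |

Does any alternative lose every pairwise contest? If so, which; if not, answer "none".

Pairwise majorities:
C vs E: C wins 9–8.
C vs F: 2+3+2+5 = 12 for C, 5 for F — C by 12–5.
C vs G: C is ranked higher on 3+2+5+1 = 11 ballots, G on 6. C wins 11–6.
E vs F: E preferred on 3+2+2 = 7 ballots; F wins 10–7.
E vs G: E, 13–4.
F–G: G 9–8.
Every alternative wins at least one matchup (C beats E; E beats G; F beats E; G beats F), so there is no Condorcet loser.

none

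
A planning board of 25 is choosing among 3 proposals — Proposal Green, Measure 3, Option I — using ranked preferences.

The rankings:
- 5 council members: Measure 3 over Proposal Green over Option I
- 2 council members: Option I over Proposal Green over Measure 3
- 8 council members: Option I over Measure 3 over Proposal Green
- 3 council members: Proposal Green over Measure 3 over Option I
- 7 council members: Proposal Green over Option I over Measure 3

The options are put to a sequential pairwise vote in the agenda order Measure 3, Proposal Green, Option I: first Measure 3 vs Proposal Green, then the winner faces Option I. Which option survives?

Round 1: Measure 3 vs Proposal Green — 13–12, Measure 3 advances.
Round 2: Measure 3 vs Option I — 8–17, Option I advances.
The agenda winner is Option I.

Option I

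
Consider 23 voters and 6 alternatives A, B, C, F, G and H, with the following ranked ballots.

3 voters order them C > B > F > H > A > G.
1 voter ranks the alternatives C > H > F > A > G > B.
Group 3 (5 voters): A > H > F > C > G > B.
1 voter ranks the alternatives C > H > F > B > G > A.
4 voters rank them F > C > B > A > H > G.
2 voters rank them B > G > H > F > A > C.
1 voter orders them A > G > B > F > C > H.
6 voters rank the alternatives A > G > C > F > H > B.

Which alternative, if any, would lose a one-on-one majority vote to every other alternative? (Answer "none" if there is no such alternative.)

Pairwise majorities:
A vs B: 13 to 10, A.
A–C: A 14–9.
A vs F: 5+1+6 = 12 for A, 11 for F — A by 12–11.
A vs G: A is ranked higher on 3+1+5+4+1+6 = 20 ballots, G on 3. A wins 20–3.
A vs H: 16 to 7, A.
B–C: C 20–3.
B vs F: 3+2+1 = 6 for B, 17 for F — F by 17–6.
B vs G: G, 13–10.
B–H: H 13–10.
C vs F: C is ranked higher on 3+1+1+6 = 11 ballots, F on 12. F wins 12–11.
C vs G: C wins 14–9.
C vs H: 16 to 7, C.
F vs G: F, 14–9.
F–H: F 14–9.
G vs H: G is ranked higher on 2+1+6 = 9 ballots, H on 14. H wins 14–9.
B is beaten in every head-to-head and is the Condorcet loser.

B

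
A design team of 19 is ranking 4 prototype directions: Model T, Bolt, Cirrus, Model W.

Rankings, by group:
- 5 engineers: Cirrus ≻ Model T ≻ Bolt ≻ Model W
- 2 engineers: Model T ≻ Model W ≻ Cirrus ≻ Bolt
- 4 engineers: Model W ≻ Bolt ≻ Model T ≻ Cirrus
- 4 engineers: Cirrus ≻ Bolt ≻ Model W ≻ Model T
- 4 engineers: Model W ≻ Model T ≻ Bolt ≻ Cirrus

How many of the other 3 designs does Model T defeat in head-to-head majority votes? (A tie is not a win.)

2

Model T against each rival (19 engineers):
Model T vs Bolt: Model T, 11–8.
Model T–Cirrus: Model T 10–9.
Model T vs Model W: Model W wins 12–7.
Model T beats Bolt, Cirrus; loses to Model W — 2 pairwise wins.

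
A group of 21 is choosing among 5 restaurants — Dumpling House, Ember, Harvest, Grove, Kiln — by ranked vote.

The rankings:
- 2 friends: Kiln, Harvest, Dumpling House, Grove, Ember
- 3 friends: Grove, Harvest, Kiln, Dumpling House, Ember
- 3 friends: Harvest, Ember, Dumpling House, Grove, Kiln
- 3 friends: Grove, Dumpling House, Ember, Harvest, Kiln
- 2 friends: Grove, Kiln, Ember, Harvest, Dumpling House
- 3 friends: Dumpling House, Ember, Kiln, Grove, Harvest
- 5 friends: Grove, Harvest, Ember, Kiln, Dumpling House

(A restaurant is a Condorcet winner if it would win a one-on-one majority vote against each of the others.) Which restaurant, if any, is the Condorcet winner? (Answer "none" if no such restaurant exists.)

Check each pair by majority over 21 ballots:
Dumpling House vs Ember: 11 to 10, Dumpling House.
Dumpling House vs Harvest: 6 to 15, Harvest.
Dumpling House vs Grove: Dumpling House preferred on 2+3+3 = 8 ballots; Grove wins 13–8.
Dumpling House vs Kiln: 3+3+3 = 9 for Dumpling House, 12 for Kiln — Kiln by 12–9.
Ember vs Harvest: Ember preferred on 3+2+3 = 8 ballots; Harvest wins 13–8.
Ember vs Grove: Ember preferred on 3+3 = 6 ballots; Grove wins 15–6.
Ember vs Kiln: Ember is ranked higher on 3+3+3+5 = 14 ballots, Kiln on 7. Ember wins 14–7.
Harvest vs Grove: Harvest preferred on 2+3 = 5 ballots; Grove wins 16–5.
Harvest vs Kiln: 14 to 7, Harvest.
Grove vs Kiln: Grove is ranked higher on 3+3+3+2+5 = 16 ballots, Kiln on 5. Grove wins 16–5.
Grove defeats every rival head-to-head and is the Condorcet winner.

Grove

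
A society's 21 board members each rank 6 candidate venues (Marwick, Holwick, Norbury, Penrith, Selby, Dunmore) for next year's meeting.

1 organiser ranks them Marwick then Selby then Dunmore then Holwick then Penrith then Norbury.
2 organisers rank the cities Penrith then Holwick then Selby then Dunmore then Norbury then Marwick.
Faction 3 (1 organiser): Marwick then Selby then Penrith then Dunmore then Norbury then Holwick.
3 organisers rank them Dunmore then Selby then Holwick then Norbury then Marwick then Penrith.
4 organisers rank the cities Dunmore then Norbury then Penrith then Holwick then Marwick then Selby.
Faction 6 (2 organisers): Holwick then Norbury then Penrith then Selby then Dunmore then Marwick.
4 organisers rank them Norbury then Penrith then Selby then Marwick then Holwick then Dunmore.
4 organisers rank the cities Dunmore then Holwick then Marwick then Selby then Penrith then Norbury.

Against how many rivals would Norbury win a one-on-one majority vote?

Norbury against each rival (21 organisers):
Norbury vs Marwick: Norbury preferred on 2+3+4+2+4 = 15 ballots; Norbury wins 15–6.
Norbury vs Holwick: 9 to 12, Holwick.
Norbury–Penrith: Norbury 13–8.
Norbury vs Selby: Selby wins 11–10.
Norbury vs Dunmore: Norbury is ranked higher on 2+4 = 6 ballots, Dunmore on 15. Dunmore wins 15–6.
Norbury beats Marwick, Penrith; loses to Holwick, Selby, Dunmore — 2 pairwise wins.

2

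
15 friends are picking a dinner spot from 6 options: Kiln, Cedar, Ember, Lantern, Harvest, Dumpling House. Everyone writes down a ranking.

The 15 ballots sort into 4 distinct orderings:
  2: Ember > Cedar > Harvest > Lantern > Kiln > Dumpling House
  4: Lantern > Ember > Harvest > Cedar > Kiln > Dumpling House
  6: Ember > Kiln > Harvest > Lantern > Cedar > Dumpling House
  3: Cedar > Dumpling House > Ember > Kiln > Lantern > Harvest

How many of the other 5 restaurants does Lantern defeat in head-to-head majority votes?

2

Lantern against each rival (15 friends):
Lantern vs Kiln: Kiln, 9–6.
Lantern vs Cedar: 4+6 = 10 for Lantern, 5 for Cedar — Lantern by 10–5.
Lantern vs Ember: Ember wins 11–4.
Lantern vs Harvest: Harvest, 8–7.
Lantern vs Dumpling House: Lantern, 12–3.
Lantern beats Cedar, Dumpling House; loses to Kiln, Ember, Harvest — 2 pairwise wins.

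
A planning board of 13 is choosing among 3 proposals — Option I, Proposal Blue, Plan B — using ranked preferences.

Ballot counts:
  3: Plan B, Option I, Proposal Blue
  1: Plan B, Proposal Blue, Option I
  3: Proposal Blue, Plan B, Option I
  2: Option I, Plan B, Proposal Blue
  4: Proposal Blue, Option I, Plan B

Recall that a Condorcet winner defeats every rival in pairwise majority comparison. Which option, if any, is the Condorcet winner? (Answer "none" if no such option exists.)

Pairwise majorities:
Option I vs Proposal Blue: Option I preferred on 3+2 = 5 ballots; Proposal Blue wins 8–5.
Option I vs Plan B: Option I preferred on 2+4 = 6 ballots; Plan B wins 7–6.
Proposal Blue vs Plan B: Proposal Blue is ranked higher on 3+4 = 7 ballots, Plan B on 6. Proposal Blue wins 7–6.
Proposal Blue defeats every rival head-to-head and is the Condorcet winner.

Proposal Blue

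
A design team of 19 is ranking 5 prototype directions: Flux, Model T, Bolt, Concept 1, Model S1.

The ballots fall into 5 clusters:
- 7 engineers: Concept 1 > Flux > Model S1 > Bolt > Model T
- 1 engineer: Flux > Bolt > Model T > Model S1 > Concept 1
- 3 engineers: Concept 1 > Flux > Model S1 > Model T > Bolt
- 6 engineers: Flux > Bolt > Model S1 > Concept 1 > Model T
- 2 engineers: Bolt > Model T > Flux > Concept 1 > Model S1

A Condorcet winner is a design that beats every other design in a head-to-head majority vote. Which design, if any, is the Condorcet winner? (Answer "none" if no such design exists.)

Head-to-head results (19 engineers):
Flux vs Model T: Flux, 17–2.
Flux vs Bolt: Flux, 17–2.
Flux vs Concept 1: Concept 1 wins 10–9.
Flux vs Model S1: Flux wins 19–0.
Model T vs Bolt: 3 to 16, Bolt.
Model T–Concept 1: Concept 1 16–3.
Model T–Model S1: Model S1 16–3.
Bolt vs Concept 1: Concept 1 wins 10–9.
Bolt vs Model S1: 9 to 10, Model S1.
Concept 1 vs Model S1: Concept 1 wins 12–7.
Only Concept 1 has no losses; Concept 1 is the Condorcet winner.

Concept 1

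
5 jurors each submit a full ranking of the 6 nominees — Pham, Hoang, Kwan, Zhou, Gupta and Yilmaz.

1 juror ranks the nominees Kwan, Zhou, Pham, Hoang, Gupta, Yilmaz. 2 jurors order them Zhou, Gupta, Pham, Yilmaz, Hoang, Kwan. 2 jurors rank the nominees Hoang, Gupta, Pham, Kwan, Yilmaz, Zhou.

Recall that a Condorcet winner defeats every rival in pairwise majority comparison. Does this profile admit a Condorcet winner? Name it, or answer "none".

Check each pair by majority over 5 ballots:
Pham vs Hoang: 3 to 2, Pham.
Pham vs Kwan: 2+2 = 4 for Pham, 1 for Kwan — Pham by 4–1.
Pham vs Zhou: 2 for Pham, 3 for Zhou — Zhou by 3–2.
Pham vs Gupta: 1 for Pham, 4 for Gupta — Gupta by 4–1.
Pham vs Yilmaz: Pham is ranked higher on 1+2+2 = 5 ballots, Yilmaz on 0. Pham wins 5–0.
Hoang vs Kwan: 2+2 = 4 for Hoang, 1 for Kwan — Hoang by 4–1.
Hoang vs Zhou: Hoang is ranked higher on 2 ballots, Zhou on 3. Zhou wins 3–2.
Hoang vs Gupta: 1+2 = 3 for Hoang, 2 for Gupta — Hoang by 3–2.
Hoang vs Yilmaz: Hoang is ranked higher on 1+2 = 3 ballots, Yilmaz on 2. Hoang wins 3–2.
Kwan vs Zhou: 1+2 = 3 for Kwan, 2 for Zhou — Kwan by 3–2.
Kwan vs Gupta: 1 to 4, Gupta.
Kwan vs Yilmaz: Kwan preferred on 1+2 = 3 ballots; Kwan wins 3–2.
Zhou vs Gupta: Zhou preferred on 1+2 = 3 ballots; Zhou wins 3–2.
Zhou vs Yilmaz: Zhou is ranked higher on 1+2 = 3 ballots, Yilmaz on 2. Zhou wins 3–2.
Gupta vs Yilmaz: Gupta is ranked higher on 1+2+2 = 5 ballots, Yilmaz on 0. Gupta wins 5–0.
Each nominee drops at least one matchup (Pham loses to Zhou; Hoang loses to Pham; Kwan loses to Pham; Zhou loses to Kwan; Gupta loses to Hoang; Yilmaz loses to Pham); the cycle Pham → Hoang → Gupta → Pham rules out a Condorcet winner.

none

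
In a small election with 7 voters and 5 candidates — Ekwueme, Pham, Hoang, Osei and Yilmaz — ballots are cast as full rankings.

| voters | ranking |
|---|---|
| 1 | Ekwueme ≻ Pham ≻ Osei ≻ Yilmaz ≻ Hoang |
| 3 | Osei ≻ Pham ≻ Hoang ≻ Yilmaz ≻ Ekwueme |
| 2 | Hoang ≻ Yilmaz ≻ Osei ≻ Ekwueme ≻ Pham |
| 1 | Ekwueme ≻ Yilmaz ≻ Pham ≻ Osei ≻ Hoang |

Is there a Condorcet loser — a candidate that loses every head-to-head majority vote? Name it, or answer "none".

Pairwise majorities:
Ekwueme vs Pham: Ekwueme, 4–3.
Ekwueme vs Hoang: 1+1 = 2 for Ekwueme, 5 for Hoang — Hoang by 5–2.
Ekwueme vs Osei: 1+1 = 2 for Ekwueme, 5 for Osei — Osei by 5–2.
Ekwueme–Yilmaz: Yilmaz 5–2.
Pham–Hoang: Pham 5–2.
Pham vs Osei: 2 to 5, Osei.
Pham vs Yilmaz: Pham, 4–3.
Hoang vs Osei: Osei, 5–2.
Hoang vs Yilmaz: 5 to 2, Hoang.
Osei vs Yilmaz: 1+3 = 4 for Osei, 3 for Yilmaz — Osei by 4–3.
Each candidate has at least one pairwise win (Ekwueme beats Pham; Pham beats Hoang; Hoang beats Ekwueme; Osei beats Ekwueme; Yilmaz beats Ekwueme) — no Condorcet loser.

none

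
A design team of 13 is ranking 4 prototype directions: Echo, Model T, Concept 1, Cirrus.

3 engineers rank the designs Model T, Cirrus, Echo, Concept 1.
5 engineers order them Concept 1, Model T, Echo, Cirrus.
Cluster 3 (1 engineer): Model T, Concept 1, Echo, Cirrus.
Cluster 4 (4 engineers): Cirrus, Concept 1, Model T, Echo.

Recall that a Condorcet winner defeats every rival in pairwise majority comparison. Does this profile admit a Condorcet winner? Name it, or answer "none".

none

Check each pair by majority over 13 ballots:
Echo vs Model T: Model T, 13–0.
Echo–Concept 1: Concept 1 10–3.
Echo vs Cirrus: Cirrus wins 7–6.
Model T vs Concept 1: Concept 1, 9–4.
Model T vs Cirrus: Model T wins 9–4.
Concept 1 vs Cirrus: Cirrus wins 7–6.
Every design loses at least once (Echo loses to Model T; Model T loses to Concept 1; Concept 1 loses to Cirrus; Cirrus loses to Model T). The majority relation contains the cycle Model T → Cirrus → Concept 1 → Model T, so there is no Condorcet winner.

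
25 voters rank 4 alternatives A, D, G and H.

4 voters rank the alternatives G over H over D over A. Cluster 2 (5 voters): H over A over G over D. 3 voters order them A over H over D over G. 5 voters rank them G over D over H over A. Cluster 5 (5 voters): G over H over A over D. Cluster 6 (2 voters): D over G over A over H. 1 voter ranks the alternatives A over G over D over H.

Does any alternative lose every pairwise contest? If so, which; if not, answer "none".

Pairwise majorities:
A–D: A 14–11.
A vs G: A is ranked higher on 5+3+1 = 9 ballots, G on 16. G wins 16–9.
A vs H: A is ranked higher on 3+2+1 = 6 ballots, H on 19. H wins 19–6.
D vs G: D preferred on 3+2 = 5 ballots; G wins 20–5.
D vs H: 8 to 17, H.
G vs H: 4+5+5+2+1 = 17 for G, 8 for H — G by 17–8.
D loses to every other alternative — it is the Condorcet loser.

D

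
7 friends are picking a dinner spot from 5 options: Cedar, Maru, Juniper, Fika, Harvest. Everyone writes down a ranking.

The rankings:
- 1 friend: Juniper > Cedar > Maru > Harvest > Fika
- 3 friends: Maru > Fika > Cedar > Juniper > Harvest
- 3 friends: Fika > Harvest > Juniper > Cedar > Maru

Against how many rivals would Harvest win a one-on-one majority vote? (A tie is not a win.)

0

Harvest against each rival (7 friends):
Harvest vs Cedar: 3 to 4, Cedar.
Harvest–Maru: Maru 4–3.
Harvest vs Juniper: 3 for Harvest, 4 for Juniper — Juniper by 4–3.
Harvest vs Fika: 1 for Harvest, 6 for Fika — Fika by 6–1.
Harvest beats no one; loses to Cedar, Maru, Juniper, Fika — 0 pairwise wins.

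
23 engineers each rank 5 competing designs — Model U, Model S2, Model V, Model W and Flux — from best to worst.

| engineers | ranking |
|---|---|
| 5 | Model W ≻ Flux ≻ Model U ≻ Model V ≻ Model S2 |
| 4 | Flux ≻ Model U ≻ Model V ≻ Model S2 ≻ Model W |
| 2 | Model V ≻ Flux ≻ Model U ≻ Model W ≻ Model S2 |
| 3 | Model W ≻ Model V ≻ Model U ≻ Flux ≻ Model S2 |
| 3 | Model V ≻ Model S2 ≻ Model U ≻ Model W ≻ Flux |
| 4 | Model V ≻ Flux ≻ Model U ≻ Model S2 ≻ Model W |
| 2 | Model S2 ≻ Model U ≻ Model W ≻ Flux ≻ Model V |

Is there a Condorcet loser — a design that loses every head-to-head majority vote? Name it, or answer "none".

Pairwise majorities:
Model U vs Model S2: 5+4+2+3+4 = 18 for Model U, 5 for Model S2 — Model U by 18–5.
Model U vs Model V: Model V, 12–11.
Model U vs Model W: 15 to 8, Model U.
Model U vs Flux: Model U is ranked higher on 3+3+2 = 8 ballots, Flux on 15. Flux wins 15–8.
Model S2 vs Model V: Model S2 preferred on 2 ballots; Model V wins 21–2.
Model S2 vs Model W: Model S2, 13–10.
Model S2 vs Flux: 3+2 = 5 for Model S2, 18 for Flux — Flux by 18–5.
Model V vs Model W: Model V, 13–10.
Model V vs Flux: 2+3+3+4 = 12 for Model V, 11 for Flux — Model V by 12–11.
Model W vs Flux: 13 to 10, Model W.
Each design has at least one pairwise win (Model U beats Model S2; Model S2 beats Model W; Model V beats Model U; Model W beats Flux; Flux beats Model U) — no Condorcet loser.

none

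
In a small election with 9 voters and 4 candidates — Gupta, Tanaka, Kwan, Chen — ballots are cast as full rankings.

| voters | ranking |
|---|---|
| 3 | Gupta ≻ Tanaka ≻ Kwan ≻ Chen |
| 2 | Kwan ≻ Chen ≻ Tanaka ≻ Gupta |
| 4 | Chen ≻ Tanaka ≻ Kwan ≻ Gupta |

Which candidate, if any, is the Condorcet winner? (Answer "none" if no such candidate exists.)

Check each pair by majority over 9 ballots:
Gupta vs Tanaka: Gupta preferred on 3 ballots; Tanaka wins 6–3.
Gupta vs Kwan: 3 to 6, Kwan.
Gupta–Chen: Chen 6–3.
Tanaka vs Kwan: Tanaka wins 7–2.
Tanaka vs Chen: Tanaka preferred on 3 ballots; Chen wins 6–3.
Kwan–Chen: Kwan 5–4.
Each candidate drops at least one matchup (Gupta loses to Tanaka; Tanaka loses to Chen; Kwan loses to Tanaka; Chen loses to Kwan); the cycle Tanaka → Kwan → Chen → Tanaka rules out a Condorcet winner.

none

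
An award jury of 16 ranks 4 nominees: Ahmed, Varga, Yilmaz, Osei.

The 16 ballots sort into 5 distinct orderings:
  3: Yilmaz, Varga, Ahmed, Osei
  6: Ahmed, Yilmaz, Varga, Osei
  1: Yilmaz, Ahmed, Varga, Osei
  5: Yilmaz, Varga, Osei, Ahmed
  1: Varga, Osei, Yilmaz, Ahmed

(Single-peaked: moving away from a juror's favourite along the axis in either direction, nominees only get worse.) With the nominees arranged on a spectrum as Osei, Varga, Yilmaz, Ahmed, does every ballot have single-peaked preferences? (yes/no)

Axis positions: Osei=1, Varga=2, Yilmaz=3, Ahmed=4.
Group 1 (peak Yilmaz at position 3): ranking walks positions 3-2-4-1, expanding outward from the peak — single-peaked.
Group 2 (peak Ahmed at position 4): ranking walks positions 4-3-2-1, expanding outward from the peak — single-peaked.
Group 3 (peak Yilmaz at position 3): ranking walks positions 3-4-2-1, expanding outward from the peak — single-peaked.
Group 4 (peak Yilmaz at position 3): ranking walks positions 3-2-1-4, expanding outward from the peak — single-peaked.
Group 5 (peak Varga at position 2): ranking walks positions 2-1-3-4, expanding outward from the peak — single-peaked.
Every ranking is single-peaked on this axis.

yes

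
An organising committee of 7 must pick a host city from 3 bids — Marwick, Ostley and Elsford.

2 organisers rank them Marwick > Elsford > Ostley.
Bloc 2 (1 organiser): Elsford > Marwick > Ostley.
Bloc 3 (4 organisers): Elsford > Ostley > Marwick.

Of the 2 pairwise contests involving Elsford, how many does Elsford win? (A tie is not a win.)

2

Elsford against each rival (7 organisers):
Elsford–Marwick: Elsford 5–2.
Elsford vs Ostley: 7 to 0, Elsford.
Elsford beats Marwick, Ostley — 2 pairwise wins.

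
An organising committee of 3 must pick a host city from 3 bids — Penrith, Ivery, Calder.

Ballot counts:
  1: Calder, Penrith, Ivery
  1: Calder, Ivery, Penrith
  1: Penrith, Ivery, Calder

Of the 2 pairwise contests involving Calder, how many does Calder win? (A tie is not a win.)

Calder against each rival (3 organisers):
Calder vs Penrith: 2 to 1, Calder.
Calder–Ivery: Calder 2–1.
Calder beats Penrith, Ivery — 2 pairwise wins.

2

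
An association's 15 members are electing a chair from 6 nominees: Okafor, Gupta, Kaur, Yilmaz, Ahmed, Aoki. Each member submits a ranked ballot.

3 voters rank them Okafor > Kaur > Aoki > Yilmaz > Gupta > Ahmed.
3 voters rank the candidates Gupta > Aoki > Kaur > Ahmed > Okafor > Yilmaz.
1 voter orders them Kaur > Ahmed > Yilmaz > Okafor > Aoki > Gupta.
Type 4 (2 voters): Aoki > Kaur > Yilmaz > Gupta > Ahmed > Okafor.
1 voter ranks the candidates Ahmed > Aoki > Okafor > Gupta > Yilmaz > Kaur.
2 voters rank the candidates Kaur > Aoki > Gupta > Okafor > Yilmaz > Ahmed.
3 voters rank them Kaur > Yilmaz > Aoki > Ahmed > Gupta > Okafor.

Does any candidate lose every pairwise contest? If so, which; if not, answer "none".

none

Head-to-head results (15 voters):
Okafor vs Gupta: 5 to 10, Gupta.
Okafor vs Kaur: 3+1 = 4 for Okafor, 11 for Kaur — Kaur by 11–4.
Okafor vs Yilmaz: Okafor preferred on 3+3+1+2 = 9 ballots; Okafor wins 9–6.
Okafor vs Ahmed: Okafor is ranked higher on 3+2 = 5 ballots, Ahmed on 10. Ahmed wins 10–5.
Okafor vs Aoki: Aoki wins 11–4.
Gupta vs Kaur: 3+1 = 4 for Gupta, 11 for Kaur — Kaur by 11–4.
Gupta vs Yilmaz: 3+1+2 = 6 for Gupta, 9 for Yilmaz — Yilmaz by 9–6.
Gupta vs Ahmed: Gupta is ranked higher on 3+3+2+2 = 10 ballots, Ahmed on 5. Gupta wins 10–5.
Gupta vs Aoki: Aoki wins 12–3.
Kaur vs Yilmaz: Kaur preferred on 3+3+1+2+2+3 = 14 ballots; Kaur wins 14–1.
Kaur vs Ahmed: Kaur preferred on 3+3+1+2+2+3 = 14 ballots; Kaur wins 14–1.
Kaur vs Aoki: Kaur is ranked higher on 3+1+2+3 = 9 ballots, Aoki on 6. Kaur wins 9–6.
Yilmaz vs Ahmed: 3+2+2+3 = 10 for Yilmaz, 5 for Ahmed — Yilmaz by 10–5.
Yilmaz vs Aoki: Aoki wins 11–4.
Ahmed vs Aoki: 2 to 13, Aoki.
Each candidate has at least one pairwise win (Okafor beats Yilmaz; Gupta beats Okafor; Kaur beats Okafor; Yilmaz beats Gupta; Ahmed beats Okafor; Aoki beats Okafor) — no Condorcet loser.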